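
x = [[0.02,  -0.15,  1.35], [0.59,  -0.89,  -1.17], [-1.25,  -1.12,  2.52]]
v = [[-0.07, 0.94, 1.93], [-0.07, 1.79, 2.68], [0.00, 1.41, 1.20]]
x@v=[[0.01, 1.65, 1.26], [0.02, -2.69, -2.65], [0.17, 0.37, -2.39]]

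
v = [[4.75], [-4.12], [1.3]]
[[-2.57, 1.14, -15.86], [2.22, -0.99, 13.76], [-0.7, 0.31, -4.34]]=v @ [[-0.54, 0.24, -3.34]]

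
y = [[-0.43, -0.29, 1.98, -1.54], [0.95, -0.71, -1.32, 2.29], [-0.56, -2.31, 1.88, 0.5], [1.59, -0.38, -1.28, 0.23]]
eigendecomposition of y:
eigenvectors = [[(-0.65+0j),(0.69+0j),(-0.32+0.05j),(-0.32-0.05j)], [(0.08+0j),0.14+0.00j,(0.64+0j),0.64-0.00j], [(-0.75+0j),0.68+0.00j,0.34+0.13j,(0.34-0.13j)], [(-0.08+0j),(0.21+0j),(0.29+0.52j),(0.29-0.52j)]]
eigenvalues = [(1.68+0j), (1+0j), (-0.86+1.68j), (-0.86-1.68j)]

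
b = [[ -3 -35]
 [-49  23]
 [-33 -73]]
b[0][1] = -35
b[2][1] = -73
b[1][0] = -49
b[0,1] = -35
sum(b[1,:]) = -26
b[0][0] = -3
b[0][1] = -35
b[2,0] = -33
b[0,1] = -35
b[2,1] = -73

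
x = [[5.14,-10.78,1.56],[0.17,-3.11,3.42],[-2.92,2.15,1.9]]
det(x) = 29.372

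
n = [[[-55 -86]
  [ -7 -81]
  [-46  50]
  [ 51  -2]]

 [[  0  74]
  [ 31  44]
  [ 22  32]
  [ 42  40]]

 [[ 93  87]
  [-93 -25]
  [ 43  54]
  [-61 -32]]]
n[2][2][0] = 43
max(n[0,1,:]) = -7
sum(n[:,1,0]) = -69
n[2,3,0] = -61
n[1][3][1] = 40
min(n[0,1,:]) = -81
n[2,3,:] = [-61, -32]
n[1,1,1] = 44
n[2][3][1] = -32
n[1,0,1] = 74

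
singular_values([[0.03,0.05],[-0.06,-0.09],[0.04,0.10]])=[0.16, 0.02]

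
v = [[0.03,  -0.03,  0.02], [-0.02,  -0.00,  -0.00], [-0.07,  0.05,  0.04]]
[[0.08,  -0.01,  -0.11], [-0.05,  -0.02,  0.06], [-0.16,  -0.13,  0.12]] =v @ [[2.65, 0.92, -2.76], [0.28, 0.08, -0.3], [0.32, -1.83, -1.58]]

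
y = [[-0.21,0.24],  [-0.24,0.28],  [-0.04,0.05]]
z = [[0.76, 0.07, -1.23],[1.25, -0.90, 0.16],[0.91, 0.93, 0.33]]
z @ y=[[-0.13, 0.14],  [-0.05, 0.06],  [-0.43, 0.50]]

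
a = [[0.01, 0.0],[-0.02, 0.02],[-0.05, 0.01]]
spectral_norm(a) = 0.06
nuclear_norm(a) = 0.07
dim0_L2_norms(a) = [0.05, 0.02]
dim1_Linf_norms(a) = [0.01, 0.02, 0.05]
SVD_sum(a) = [[0.01, -0.0], [-0.02, 0.01], [-0.05, 0.02]] + [[0.0, 0.0], [0.00, 0.01], [-0.00, -0.01]]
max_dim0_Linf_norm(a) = 0.05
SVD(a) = [[-0.17,-0.21], [0.44,-0.89], [0.88,0.40]] @ diag([0.05736106850534547, 0.01448129206683795]) @ [[-0.95,0.31], [-0.31,-0.95]]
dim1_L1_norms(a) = [0.01, 0.04, 0.06]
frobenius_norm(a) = 0.06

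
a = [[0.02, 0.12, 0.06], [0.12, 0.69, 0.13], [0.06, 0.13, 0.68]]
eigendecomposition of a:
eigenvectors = [[-0.99, 0.16, -0.07], [0.16, 0.73, -0.67], [0.06, 0.67, 0.74]]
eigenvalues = [-0.0, 0.84, 0.56]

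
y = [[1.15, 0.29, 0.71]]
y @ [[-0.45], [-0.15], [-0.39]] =[[-0.84]]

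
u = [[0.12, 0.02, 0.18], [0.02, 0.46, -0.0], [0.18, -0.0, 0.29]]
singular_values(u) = [0.46, 0.4, 0.01]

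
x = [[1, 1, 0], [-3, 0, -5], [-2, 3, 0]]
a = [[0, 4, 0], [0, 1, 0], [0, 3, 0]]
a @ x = [[-12, 0, -20], [-3, 0, -5], [-9, 0, -15]]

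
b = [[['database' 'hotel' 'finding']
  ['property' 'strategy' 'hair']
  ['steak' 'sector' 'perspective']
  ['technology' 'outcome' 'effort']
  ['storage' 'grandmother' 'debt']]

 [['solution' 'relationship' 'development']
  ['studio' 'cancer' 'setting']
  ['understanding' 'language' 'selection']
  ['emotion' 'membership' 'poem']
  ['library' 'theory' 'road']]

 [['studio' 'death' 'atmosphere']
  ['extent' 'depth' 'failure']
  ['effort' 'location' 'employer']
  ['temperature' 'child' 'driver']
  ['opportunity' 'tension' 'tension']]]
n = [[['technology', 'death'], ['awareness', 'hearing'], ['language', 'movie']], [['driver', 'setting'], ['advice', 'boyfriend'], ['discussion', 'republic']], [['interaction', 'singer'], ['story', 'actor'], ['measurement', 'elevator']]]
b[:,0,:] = [['database', 'hotel', 'finding'], ['solution', 'relationship', 'development'], ['studio', 'death', 'atmosphere']]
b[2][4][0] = 'opportunity'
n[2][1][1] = 'actor'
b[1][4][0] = 'library'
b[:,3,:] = [['technology', 'outcome', 'effort'], ['emotion', 'membership', 'poem'], ['temperature', 'child', 'driver']]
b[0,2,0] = 'steak'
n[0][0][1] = 'death'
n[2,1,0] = 'story'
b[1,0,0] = 'solution'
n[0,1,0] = 'awareness'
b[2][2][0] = 'effort'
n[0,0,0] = 'technology'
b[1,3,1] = 'membership'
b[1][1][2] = 'setting'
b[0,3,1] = 'outcome'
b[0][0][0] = 'database'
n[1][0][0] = 'driver'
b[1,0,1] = 'relationship'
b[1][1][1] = 'cancer'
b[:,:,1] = [['hotel', 'strategy', 'sector', 'outcome', 'grandmother'], ['relationship', 'cancer', 'language', 'membership', 'theory'], ['death', 'depth', 'location', 'child', 'tension']]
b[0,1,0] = 'property'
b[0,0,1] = 'hotel'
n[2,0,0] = 'interaction'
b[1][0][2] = 'development'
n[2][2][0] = 'measurement'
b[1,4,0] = 'library'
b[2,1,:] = ['extent', 'depth', 'failure']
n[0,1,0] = 'awareness'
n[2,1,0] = 'story'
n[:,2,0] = ['language', 'discussion', 'measurement']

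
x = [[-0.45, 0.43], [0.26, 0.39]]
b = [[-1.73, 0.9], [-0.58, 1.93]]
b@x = [[1.01, -0.39], [0.76, 0.5]]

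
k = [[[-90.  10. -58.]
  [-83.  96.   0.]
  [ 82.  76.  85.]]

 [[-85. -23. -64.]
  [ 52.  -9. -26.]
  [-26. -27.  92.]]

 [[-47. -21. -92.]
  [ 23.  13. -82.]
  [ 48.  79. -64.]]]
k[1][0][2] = -64.0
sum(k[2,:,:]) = -143.0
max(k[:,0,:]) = 10.0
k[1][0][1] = -23.0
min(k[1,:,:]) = -85.0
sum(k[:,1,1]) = 100.0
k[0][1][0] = -83.0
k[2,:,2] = [-92.0, -82.0, -64.0]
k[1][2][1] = -27.0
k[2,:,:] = [[-47.0, -21.0, -92.0], [23.0, 13.0, -82.0], [48.0, 79.0, -64.0]]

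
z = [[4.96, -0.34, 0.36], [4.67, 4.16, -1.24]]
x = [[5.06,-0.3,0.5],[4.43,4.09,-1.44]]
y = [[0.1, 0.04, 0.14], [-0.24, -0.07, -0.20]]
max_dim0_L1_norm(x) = 9.49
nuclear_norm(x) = 10.60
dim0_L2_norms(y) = [0.26, 0.08, 0.24]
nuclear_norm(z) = 10.61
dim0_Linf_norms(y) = [0.24, 0.07, 0.2]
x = y + z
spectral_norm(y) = 0.36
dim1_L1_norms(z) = [5.66, 10.07]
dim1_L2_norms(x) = [5.09, 6.2]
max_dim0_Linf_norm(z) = 4.96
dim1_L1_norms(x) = [5.86, 9.96]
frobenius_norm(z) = 8.09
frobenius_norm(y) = 0.37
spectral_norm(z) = 7.45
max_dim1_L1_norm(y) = 0.51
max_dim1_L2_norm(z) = 6.38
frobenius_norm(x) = 8.02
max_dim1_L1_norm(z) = 10.07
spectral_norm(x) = 7.32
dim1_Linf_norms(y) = [0.14, 0.24]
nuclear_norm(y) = 0.40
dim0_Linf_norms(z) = [4.96, 4.16, 1.24]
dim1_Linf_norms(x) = [5.06, 4.43]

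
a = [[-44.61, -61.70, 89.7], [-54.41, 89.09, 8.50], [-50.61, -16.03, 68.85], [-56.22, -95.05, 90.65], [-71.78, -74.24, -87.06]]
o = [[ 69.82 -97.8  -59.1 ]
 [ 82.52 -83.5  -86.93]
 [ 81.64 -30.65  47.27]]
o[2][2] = 47.27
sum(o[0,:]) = -87.08000000000001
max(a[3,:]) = 90.65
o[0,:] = [69.82, -97.8, -59.1]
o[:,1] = [-97.8, -83.5, -30.65]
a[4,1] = -74.24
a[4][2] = -87.06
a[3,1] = -95.05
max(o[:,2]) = 47.27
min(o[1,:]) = -86.93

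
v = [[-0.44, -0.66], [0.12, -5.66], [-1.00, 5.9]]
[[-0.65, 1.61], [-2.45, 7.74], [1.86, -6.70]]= v @ [[0.80, -1.56],[0.45, -1.4]]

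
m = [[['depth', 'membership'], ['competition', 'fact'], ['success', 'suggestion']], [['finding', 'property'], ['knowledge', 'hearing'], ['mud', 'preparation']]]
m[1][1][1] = 'hearing'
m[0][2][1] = 'suggestion'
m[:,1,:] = [['competition', 'fact'], ['knowledge', 'hearing']]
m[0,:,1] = ['membership', 'fact', 'suggestion']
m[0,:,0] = ['depth', 'competition', 'success']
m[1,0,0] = 'finding'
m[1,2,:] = ['mud', 'preparation']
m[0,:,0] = ['depth', 'competition', 'success']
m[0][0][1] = 'membership'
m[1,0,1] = 'property'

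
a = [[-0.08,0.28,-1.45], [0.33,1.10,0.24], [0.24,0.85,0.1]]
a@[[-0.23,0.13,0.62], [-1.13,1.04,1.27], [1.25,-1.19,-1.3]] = [[-2.11, 2.01, 2.19], [-1.02, 0.9, 1.29], [-0.89, 0.8, 1.10]]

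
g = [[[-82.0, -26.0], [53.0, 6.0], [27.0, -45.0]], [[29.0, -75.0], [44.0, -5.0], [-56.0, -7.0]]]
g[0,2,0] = 27.0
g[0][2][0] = 27.0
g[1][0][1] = -75.0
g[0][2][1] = -45.0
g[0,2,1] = -45.0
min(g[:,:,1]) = -75.0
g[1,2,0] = -56.0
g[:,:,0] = [[-82.0, 53.0, 27.0], [29.0, 44.0, -56.0]]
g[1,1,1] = -5.0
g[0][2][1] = -45.0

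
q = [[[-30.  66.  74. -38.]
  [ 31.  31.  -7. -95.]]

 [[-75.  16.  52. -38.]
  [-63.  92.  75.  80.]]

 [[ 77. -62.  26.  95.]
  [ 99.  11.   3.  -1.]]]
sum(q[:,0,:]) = 163.0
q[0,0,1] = 66.0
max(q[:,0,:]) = 95.0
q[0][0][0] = -30.0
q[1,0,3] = -38.0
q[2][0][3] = 95.0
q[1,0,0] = -75.0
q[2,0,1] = -62.0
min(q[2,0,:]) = -62.0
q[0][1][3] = -95.0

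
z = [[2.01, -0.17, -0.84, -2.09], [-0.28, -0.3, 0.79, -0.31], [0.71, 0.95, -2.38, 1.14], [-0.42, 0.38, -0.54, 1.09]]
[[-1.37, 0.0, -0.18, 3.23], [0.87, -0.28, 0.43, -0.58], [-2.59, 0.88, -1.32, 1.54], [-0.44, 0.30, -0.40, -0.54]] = z@ [[-0.20, 0.31, -0.71, 1.22],[-0.29, 0.61, 0.21, 0.62],[0.96, 0.07, 0.11, -0.2],[0.1, 0.22, -0.66, -0.34]]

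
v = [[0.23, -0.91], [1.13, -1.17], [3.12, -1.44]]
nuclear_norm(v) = 4.69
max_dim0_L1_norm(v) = 4.48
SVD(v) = [[-0.17, -0.77], [-0.41, -0.51], [-0.90, 0.38]] @ diag([3.818804578808039, 0.8669092160513449]) @ [[-0.86, 0.5], [0.50, 0.86]]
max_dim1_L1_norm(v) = 4.56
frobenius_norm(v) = 3.92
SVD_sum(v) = [[0.57, -0.33], [1.35, -0.79], [2.95, -1.73]] + [[-0.34, -0.58], [-0.22, -0.38], [0.17, 0.29]]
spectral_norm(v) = 3.82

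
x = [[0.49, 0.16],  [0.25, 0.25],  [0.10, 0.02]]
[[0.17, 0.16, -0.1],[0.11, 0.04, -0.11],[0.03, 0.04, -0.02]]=x @ [[0.29, 0.40, -0.10],[0.16, -0.23, -0.34]]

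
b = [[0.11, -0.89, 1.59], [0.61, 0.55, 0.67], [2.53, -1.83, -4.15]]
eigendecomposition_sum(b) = [[(-0.76+0j), 0.35-0.00j, 1.40+0.00j], [-0.19+0.00j, (0.09-0j), 0.36+0.00j], [2.26-0.00j, (-1.04+0j), -4.17-0.00j]] + [[(0.44+0.36j), (-0.62+0.44j), (0.09+0.16j)], [0.40-0.28j, (0.23+0.62j), 0.16-0.04j], [0.14+0.27j, -0.39+0.08j, 0.01+0.10j]] + [[(0.44-0.36j),(-0.62-0.44j),(0.09-0.16j)], [0.40+0.28j,0.23-0.62j,(0.16+0.04j)], [0.14-0.27j,-0.39-0.08j,0.01-0.10j]]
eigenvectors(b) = [[(0.32+0j), 0.70+0.00j, (0.7-0j)], [0.08+0.00j, 0.16-0.59j, (0.16+0.59j)], [-0.94+0.00j, 0.34+0.15j, (0.34-0.15j)]]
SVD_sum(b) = [[-0.45, 0.31, 0.83],[-0.21, 0.14, 0.38],[2.35, -1.63, -4.32]] + [[0.67, -1.12, 0.79],[0.09, -0.15, 0.11],[0.14, -0.23, 0.16]] + [[-0.11, -0.08, -0.03], [0.72, 0.56, 0.18], [0.04, 0.03, 0.01]]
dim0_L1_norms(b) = [3.25, 3.27, 6.41]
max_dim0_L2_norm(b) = 4.49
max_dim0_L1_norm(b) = 6.41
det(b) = -7.87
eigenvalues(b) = [(-4.84+0j), (0.68+1.08j), (0.68-1.08j)]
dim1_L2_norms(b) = [1.83, 1.06, 5.19]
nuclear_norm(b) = 7.81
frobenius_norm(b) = 5.61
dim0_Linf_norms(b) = [2.53, 1.83, 4.15]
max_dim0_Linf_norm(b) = 4.15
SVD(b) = [[0.19, 0.97, 0.15], [0.09, 0.13, -0.99], [-0.98, 0.20, -0.06]] @ diag([5.298099189341568, 1.5696196422679762, 0.9458008027617445]) @ [[-0.45, 0.32, 0.83], [0.44, -0.73, 0.52], [-0.78, -0.6, -0.19]]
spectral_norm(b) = 5.30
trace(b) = -3.49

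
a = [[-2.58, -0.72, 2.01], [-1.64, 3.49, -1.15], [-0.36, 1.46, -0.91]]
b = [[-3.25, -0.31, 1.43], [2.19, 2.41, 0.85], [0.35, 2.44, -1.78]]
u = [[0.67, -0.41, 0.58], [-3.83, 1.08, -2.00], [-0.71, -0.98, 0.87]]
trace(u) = 2.62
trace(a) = 0.00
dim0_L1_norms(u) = [5.21, 2.47, 3.45]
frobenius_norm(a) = 5.52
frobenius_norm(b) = 5.77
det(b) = 25.82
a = b + u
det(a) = 2.35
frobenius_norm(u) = 4.80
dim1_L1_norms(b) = [4.99, 5.45, 4.57]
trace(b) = -2.62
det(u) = -0.01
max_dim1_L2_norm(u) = 4.45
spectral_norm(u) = 4.55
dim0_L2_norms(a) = [3.08, 3.85, 2.49]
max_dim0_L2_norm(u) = 3.95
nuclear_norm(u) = 6.07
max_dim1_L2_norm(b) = 3.56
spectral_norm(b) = 4.71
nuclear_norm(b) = 9.41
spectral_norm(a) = 4.39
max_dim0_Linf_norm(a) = 3.49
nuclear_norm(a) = 7.90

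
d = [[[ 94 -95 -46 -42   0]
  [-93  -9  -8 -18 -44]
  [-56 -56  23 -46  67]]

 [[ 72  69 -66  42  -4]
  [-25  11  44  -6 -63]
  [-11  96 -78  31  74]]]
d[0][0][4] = 0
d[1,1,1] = 11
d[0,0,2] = -46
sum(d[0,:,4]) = 23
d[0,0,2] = -46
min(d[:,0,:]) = -95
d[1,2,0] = -11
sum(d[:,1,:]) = -211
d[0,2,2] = 23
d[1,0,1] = 69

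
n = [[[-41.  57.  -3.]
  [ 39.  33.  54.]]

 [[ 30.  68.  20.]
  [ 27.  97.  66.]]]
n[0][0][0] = -41.0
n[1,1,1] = 97.0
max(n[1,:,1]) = 97.0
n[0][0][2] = -3.0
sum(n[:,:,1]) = 255.0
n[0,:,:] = [[-41.0, 57.0, -3.0], [39.0, 33.0, 54.0]]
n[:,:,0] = [[-41.0, 39.0], [30.0, 27.0]]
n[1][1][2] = 66.0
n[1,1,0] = 27.0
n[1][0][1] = 68.0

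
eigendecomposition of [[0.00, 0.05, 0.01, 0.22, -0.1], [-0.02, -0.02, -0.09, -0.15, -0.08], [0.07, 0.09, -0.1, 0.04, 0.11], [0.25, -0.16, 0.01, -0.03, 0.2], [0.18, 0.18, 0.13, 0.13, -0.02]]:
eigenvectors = [[(0.37+0j), (0.25-0.27j), 0.25+0.27j, -0.59+0.00j, -0.41+0.00j], [-0.49+0.00j, (-0.11-0.51j), (-0.11+0.51j), (0.29+0j), 0.22+0.00j], [0.11+0.00j, -0.39+0.07j, (-0.39-0.07j), 0.00+0.00j, (-0.65+0j)], [0.73+0.00j, -0.00+0.27j, (-0-0.27j), 0.74+0.00j, (0.48+0j)], [0.29+0.00j, -0.60+0.00j, -0.60-0.00j, (-0.14+0j), (0.37+0j)]]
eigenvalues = [(0.29+0j), (0.02+0.16j), (0.02-0.16j), (-0.33+0j), (-0.18+0j)]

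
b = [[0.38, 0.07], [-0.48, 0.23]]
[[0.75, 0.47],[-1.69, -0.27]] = b@[[2.40,  1.06], [-2.33,  1.02]]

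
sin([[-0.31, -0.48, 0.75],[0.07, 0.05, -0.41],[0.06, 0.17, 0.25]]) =[[-0.31, -0.48, 0.75], [0.07, 0.05, -0.41], [0.06, 0.17, 0.25]]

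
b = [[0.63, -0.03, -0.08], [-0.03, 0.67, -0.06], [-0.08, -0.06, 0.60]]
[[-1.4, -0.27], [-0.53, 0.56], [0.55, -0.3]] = b@ [[-2.19, -0.46], [-0.84, 0.77], [0.54, -0.49]]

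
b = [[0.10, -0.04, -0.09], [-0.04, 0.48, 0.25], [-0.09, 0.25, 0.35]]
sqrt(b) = [[0.30,-0.02,-0.1], [-0.02,0.66,0.21], [-0.1,0.21,0.55]]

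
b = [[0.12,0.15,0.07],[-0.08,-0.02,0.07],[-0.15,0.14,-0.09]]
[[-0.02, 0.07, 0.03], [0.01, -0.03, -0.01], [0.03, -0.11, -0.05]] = b@[[-0.17, 0.57, 0.27], [0.02, -0.07, -0.03], [-0.06, 0.21, 0.10]]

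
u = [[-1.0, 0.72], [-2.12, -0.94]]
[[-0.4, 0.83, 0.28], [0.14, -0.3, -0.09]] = u @ [[0.11,-0.23,-0.08], [-0.40,0.84,0.28]]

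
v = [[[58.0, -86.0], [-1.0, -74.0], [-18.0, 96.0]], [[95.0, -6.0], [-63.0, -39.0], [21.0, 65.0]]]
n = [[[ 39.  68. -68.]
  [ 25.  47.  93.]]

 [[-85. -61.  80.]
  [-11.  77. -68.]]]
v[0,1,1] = -74.0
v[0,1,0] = -1.0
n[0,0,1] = 68.0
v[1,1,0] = -63.0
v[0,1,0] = -1.0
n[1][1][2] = -68.0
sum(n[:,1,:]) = 163.0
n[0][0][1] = 68.0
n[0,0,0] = 39.0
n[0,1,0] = 25.0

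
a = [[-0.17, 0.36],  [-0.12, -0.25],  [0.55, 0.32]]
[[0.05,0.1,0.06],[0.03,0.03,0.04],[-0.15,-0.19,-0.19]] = a @ [[-0.28, -0.40, -0.35], [0.02, 0.08, 0.00]]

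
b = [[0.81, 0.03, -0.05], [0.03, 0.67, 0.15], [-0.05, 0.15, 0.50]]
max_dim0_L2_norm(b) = 0.81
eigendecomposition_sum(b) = [[0.01, -0.03, 0.05], [-0.03, 0.1, -0.17], [0.05, -0.17, 0.3]] + [[0.8,0.07,-0.09], [0.07,0.01,-0.01], [-0.09,-0.01,0.01]] + [[0.0, -0.01, -0.0], [-0.01, 0.56, 0.33], [-0.0, 0.33, 0.19]]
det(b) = 0.25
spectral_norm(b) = 0.82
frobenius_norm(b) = 1.19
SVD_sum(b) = [[0.80, 0.07, -0.09], [0.07, 0.01, -0.01], [-0.09, -0.01, 0.01]] + [[0.0, -0.01, -0.0], [-0.01, 0.56, 0.33], [-0.0, 0.33, 0.19]] + [[0.01, -0.03, 0.05], [-0.03, 0.1, -0.17], [0.05, -0.17, 0.3]]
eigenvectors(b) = [[-0.14, 0.99, -0.01],[0.50, 0.08, 0.86],[-0.86, -0.12, 0.51]]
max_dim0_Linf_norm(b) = 0.81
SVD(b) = [[-0.99, -0.01, -0.14], [-0.08, 0.86, 0.50], [0.12, 0.51, -0.86]] @ diag([0.8183863565677975, 0.7574004839463298, 0.4042131594858732]) @ [[-0.99, -0.08, 0.12],[-0.01, 0.86, 0.51],[-0.14, 0.5, -0.86]]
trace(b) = 1.98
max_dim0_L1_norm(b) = 0.89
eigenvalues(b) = [0.4, 0.82, 0.76]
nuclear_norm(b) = 1.98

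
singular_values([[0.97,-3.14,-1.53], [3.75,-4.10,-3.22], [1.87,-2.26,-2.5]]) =[8.2, 1.28, 0.61]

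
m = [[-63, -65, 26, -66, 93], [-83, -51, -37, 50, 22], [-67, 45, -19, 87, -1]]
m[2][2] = -19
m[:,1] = [-65, -51, 45]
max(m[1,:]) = 50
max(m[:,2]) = 26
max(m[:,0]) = -63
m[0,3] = -66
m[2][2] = -19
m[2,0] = -67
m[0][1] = -65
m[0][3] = -66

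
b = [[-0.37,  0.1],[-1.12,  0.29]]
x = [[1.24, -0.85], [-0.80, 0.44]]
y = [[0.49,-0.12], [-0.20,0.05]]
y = x @ b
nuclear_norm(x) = 1.83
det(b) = 0.00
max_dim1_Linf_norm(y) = 0.49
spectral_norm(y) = 0.54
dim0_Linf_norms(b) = [1.12, 0.29]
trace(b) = -0.08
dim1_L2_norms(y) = [0.5, 0.21]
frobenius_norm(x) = 1.76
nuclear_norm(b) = 1.22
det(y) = 0.00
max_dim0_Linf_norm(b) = 1.12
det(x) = -0.13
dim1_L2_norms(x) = [1.5, 0.91]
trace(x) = 1.68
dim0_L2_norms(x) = [1.48, 0.96]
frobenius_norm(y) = 0.54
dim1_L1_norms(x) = [2.09, 1.24]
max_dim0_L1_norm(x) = 2.04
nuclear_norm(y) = 0.55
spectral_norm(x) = 1.76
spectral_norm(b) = 1.22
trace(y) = 0.54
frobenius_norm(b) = 1.22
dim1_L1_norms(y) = [0.61, 0.25]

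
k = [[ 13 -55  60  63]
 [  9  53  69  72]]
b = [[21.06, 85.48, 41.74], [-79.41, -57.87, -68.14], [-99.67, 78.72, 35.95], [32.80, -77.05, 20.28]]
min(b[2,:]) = -99.67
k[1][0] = 9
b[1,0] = -79.41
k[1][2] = 69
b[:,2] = [41.74, -68.14, 35.95, 20.28]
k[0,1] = -55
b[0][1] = 85.48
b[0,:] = [21.06, 85.48, 41.74]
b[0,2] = 41.74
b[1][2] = -68.14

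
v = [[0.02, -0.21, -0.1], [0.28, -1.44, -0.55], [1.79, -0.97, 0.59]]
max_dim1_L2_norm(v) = 2.12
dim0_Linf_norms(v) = [1.79, 1.44, 0.59]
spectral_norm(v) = 2.32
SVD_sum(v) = [[0.11, -0.1, 0.02], [0.82, -0.75, 0.12], [1.49, -1.36, 0.22]] + [[-0.09, -0.12, -0.11], [-0.54, -0.69, -0.67], [0.30, 0.39, 0.37]] + [[0.00, 0.0, -0.00], [-0.00, -0.00, 0.0], [0.0, 0.00, -0.0]]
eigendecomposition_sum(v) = [[-0.1, 0.03, -0.04],[-0.42, 0.12, -0.19],[1.6, -0.47, 0.71]] + [[0.02, -0.0, 0.0], [0.01, -0.00, 0.0], [-0.03, 0.0, -0.00]] + [[0.10, -0.24, -0.06], [0.68, -1.56, -0.37], [0.22, -0.50, -0.12]]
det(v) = -0.02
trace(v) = -0.83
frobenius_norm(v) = 2.65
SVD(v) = [[-0.06, -0.14, -0.99], [-0.48, -0.86, 0.16], [-0.87, 0.48, -0.01]] @ diag([2.3171945870312824, 1.2777624797206129, 0.00568253914673728]) @ [[-0.73,0.67,-0.11], [0.49,0.63,0.61], [-0.47,-0.39,0.79]]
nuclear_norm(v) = 3.60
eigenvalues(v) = [0.73, 0.01, -1.57]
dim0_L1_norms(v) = [2.09, 2.62, 1.24]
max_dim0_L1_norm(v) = 2.62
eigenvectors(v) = [[0.06,-0.47,-0.14],[0.25,-0.39,-0.94],[-0.97,0.79,-0.3]]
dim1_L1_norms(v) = [0.33, 2.27, 3.35]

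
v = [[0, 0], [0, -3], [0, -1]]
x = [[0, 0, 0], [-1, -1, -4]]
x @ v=[[0, 0], [0, 7]]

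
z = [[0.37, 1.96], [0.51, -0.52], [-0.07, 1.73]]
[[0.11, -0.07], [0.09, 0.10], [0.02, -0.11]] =z@ [[0.19, 0.13],  [0.02, -0.06]]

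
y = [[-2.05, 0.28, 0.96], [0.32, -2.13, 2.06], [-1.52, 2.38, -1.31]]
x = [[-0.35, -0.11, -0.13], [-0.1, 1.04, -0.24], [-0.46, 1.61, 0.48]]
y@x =[[0.25, 2.06, 0.66],[-0.85, 1.07, 1.46],[0.9, 0.53, -1.00]]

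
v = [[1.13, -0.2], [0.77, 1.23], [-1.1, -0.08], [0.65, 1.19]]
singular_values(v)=[2.2, 1.28]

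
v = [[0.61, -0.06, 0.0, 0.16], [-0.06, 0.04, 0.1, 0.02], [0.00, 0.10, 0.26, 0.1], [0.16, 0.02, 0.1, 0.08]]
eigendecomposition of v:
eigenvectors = [[-0.96, 0.10, -0.26, -0.01],[0.08, -0.34, -0.44, 0.82],[-0.05, -0.88, -0.15, -0.44],[-0.27, -0.31, 0.84, 0.35]]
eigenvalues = [0.66, 0.33, 0.0, -0.0]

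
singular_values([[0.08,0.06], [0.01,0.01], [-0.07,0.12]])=[0.14, 0.1]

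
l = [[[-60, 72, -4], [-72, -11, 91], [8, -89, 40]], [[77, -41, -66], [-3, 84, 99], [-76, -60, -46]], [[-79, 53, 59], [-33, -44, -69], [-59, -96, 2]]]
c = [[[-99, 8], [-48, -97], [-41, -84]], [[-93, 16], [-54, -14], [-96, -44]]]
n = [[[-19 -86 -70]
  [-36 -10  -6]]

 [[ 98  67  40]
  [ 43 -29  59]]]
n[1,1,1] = -29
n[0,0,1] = -86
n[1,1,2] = 59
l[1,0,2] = -66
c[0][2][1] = -84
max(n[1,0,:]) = 98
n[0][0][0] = -19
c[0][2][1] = -84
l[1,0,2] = -66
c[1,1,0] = -54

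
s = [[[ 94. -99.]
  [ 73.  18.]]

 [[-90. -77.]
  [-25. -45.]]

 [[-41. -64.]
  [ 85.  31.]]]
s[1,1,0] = -25.0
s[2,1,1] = 31.0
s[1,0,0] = -90.0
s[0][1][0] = 73.0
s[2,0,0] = -41.0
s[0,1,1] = 18.0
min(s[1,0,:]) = -90.0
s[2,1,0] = 85.0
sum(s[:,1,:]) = 137.0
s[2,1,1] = 31.0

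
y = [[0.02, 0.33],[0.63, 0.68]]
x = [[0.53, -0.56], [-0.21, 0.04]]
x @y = [[-0.34, -0.21], [0.02, -0.04]]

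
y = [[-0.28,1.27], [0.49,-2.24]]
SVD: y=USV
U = [[-0.49,0.87], [0.87,0.49]]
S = [2.64, 0.0]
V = [[0.21, -0.98], [-0.98, -0.21]]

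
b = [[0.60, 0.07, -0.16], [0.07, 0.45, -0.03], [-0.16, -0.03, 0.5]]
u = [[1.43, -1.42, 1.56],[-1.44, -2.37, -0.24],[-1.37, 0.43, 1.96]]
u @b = [[0.51, -0.59, 0.59], [-0.99, -1.16, 0.18], [-1.11, 0.04, 1.19]]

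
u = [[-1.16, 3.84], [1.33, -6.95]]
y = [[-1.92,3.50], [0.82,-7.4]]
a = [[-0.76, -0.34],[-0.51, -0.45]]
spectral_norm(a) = 1.06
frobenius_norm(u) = 8.13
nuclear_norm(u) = 8.49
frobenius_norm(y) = 8.45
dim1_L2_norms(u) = [4.01, 7.08]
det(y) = 11.34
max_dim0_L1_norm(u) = 10.79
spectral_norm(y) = 8.34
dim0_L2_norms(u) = [1.76, 7.94]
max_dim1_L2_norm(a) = 0.83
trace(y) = -9.32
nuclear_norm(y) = 9.70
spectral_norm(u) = 8.13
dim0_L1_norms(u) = [2.49, 10.79]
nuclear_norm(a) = 1.22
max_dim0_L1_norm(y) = 10.9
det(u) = 2.95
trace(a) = -1.21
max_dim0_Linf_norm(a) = 0.76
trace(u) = -8.11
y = a + u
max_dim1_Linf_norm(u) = 6.95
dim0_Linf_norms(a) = [0.76, 0.45]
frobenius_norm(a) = 1.08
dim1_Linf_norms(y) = [3.5, 7.4]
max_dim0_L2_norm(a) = 0.92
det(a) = 0.17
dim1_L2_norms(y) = [3.99, 7.45]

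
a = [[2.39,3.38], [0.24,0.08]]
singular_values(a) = [4.14, 0.15]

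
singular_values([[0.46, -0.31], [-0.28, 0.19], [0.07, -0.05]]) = [0.66, 0.0]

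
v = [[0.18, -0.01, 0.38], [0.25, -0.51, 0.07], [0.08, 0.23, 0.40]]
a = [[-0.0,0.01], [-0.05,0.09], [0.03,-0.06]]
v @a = [[0.01, -0.02], [0.03, -0.05], [0.0, -0.0]]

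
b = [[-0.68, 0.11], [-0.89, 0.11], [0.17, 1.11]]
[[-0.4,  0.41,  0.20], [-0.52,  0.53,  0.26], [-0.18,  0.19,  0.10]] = b@ [[0.55, -0.56, -0.28], [-0.25, 0.26, 0.13]]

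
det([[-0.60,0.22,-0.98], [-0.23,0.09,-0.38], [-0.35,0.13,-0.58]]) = 0.000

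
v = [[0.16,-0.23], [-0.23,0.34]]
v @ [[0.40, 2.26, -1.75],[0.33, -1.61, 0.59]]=[[-0.01, 0.73, -0.42],[0.02, -1.07, 0.6]]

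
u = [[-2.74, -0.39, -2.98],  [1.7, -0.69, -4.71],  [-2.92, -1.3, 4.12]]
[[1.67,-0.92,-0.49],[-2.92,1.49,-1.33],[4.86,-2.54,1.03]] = u @ [[-0.93, 0.49, -0.09], [-0.51, 0.28, 0.14], [0.36, -0.18, 0.23]]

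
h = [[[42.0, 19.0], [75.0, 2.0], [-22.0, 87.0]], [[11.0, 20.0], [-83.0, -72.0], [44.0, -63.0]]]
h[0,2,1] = 87.0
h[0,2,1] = 87.0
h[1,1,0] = -83.0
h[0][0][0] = 42.0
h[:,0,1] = [19.0, 20.0]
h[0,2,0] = -22.0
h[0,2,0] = -22.0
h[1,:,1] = [20.0, -72.0, -63.0]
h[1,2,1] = -63.0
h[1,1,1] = -72.0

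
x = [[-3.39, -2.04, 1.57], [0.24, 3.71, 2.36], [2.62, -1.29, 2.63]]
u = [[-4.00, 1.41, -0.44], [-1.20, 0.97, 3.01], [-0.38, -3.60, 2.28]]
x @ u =[[15.41, -12.41, -1.07], [-6.31, -4.56, 16.44], [-9.93, -7.03, 0.96]]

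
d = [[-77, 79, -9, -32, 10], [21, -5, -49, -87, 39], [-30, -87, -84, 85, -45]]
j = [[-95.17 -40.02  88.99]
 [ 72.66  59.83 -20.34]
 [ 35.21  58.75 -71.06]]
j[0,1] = -40.02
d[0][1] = 79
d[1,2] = -49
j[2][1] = 58.75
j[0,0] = -95.17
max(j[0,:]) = 88.99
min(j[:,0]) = -95.17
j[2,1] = 58.75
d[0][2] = -9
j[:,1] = [-40.02, 59.83, 58.75]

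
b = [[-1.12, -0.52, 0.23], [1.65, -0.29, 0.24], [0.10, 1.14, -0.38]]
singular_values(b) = [2.0, 1.37, 0.1]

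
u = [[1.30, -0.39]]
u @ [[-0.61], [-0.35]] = [[-0.66]]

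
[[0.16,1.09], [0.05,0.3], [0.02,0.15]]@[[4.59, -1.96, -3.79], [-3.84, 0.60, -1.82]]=[[-3.45, 0.34, -2.59],[-0.92, 0.08, -0.74],[-0.48, 0.05, -0.35]]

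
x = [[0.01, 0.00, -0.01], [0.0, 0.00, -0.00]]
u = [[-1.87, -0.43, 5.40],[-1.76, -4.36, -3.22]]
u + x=[[-1.86, -0.43, 5.39], [-1.76, -4.36, -3.22]]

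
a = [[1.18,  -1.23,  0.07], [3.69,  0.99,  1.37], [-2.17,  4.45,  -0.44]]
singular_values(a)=[5.42, 3.83, 0.23]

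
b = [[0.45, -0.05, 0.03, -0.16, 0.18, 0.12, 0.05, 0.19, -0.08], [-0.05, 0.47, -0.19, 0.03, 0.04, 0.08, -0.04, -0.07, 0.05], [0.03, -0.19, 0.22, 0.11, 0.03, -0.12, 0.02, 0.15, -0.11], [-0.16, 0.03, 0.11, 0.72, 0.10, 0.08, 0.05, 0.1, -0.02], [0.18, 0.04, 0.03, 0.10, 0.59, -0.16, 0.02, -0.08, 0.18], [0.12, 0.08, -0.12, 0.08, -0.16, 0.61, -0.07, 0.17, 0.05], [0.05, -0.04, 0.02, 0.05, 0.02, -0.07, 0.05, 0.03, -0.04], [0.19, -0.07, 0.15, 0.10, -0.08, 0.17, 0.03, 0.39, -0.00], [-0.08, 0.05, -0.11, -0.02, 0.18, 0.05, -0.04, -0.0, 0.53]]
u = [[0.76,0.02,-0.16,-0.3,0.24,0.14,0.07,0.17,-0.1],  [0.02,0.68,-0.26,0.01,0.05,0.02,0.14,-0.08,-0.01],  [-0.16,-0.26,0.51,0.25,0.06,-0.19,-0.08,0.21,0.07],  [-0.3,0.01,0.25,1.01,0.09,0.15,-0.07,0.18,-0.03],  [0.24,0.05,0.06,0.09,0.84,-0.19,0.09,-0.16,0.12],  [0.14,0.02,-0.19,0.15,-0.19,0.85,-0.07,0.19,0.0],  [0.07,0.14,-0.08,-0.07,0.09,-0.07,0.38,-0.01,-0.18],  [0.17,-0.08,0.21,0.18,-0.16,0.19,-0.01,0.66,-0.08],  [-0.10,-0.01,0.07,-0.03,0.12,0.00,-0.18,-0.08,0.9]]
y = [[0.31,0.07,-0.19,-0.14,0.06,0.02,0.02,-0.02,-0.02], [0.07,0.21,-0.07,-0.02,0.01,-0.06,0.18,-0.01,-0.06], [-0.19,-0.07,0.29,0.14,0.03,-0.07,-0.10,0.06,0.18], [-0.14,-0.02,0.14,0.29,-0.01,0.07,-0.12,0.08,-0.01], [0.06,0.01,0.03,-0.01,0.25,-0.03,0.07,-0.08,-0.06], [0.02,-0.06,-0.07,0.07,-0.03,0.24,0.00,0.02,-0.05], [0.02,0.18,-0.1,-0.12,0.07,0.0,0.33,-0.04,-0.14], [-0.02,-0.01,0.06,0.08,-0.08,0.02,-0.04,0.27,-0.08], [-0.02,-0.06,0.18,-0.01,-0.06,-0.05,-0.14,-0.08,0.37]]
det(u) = 0.00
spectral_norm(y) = 0.82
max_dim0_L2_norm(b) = 0.77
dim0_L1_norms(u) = [1.96, 1.27, 1.79, 2.09, 1.84, 1.8, 1.09, 1.74, 1.49]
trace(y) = 2.56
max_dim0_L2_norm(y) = 0.45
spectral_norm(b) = 0.87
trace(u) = 6.59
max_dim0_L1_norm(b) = 1.46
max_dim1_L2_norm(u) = 1.11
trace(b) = 4.03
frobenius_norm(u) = 2.57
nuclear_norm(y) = 2.57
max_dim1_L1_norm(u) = 2.09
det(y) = 0.00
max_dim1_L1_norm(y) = 1.13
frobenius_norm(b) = 1.70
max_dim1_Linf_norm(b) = 0.72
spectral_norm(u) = 1.41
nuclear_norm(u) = 6.59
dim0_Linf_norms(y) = [0.31, 0.21, 0.29, 0.29, 0.25, 0.24, 0.33, 0.27, 0.37]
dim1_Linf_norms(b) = [0.45, 0.47, 0.22, 0.72, 0.59, 0.61, 0.07, 0.39, 0.53]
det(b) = -0.00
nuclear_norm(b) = 4.04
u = y + b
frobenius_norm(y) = 1.12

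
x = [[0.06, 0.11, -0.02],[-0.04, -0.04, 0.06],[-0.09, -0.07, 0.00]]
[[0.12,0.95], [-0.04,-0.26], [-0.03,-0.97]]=x@[[-0.91, 6.20], [1.53, 5.92], [-0.22, 3.71]]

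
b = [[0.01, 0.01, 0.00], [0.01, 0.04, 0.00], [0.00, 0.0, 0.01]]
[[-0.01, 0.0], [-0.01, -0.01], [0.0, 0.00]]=b @ [[-0.48, 0.65], [-0.17, -0.34], [0.17, 0.09]]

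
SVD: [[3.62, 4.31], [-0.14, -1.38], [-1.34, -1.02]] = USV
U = [[-0.94, -0.05], [0.19, -0.89], [0.27, 0.44]]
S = [5.97, 0.86]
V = [[-0.64, -0.77], [-0.77, 0.64]]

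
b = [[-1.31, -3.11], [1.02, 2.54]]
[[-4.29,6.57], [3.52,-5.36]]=b @ [[-0.33, -0.10],[1.52, -2.07]]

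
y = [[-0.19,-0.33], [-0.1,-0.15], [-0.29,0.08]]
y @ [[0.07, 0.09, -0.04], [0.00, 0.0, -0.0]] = [[-0.01, -0.02, 0.01], [-0.01, -0.01, 0.0], [-0.02, -0.03, 0.01]]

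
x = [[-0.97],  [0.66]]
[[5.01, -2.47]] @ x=[[-6.49]]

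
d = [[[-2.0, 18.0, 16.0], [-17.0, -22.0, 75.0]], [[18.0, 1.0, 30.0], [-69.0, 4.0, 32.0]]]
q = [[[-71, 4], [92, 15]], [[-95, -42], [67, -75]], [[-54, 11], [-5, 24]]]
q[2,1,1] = 24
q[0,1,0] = 92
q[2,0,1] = 11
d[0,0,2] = 16.0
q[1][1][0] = 67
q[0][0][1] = 4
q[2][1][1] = 24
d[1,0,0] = 18.0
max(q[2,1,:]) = 24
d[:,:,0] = [[-2.0, -17.0], [18.0, -69.0]]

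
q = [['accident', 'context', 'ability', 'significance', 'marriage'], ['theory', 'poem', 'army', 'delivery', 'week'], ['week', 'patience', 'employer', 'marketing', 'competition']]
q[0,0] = 'accident'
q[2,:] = ['week', 'patience', 'employer', 'marketing', 'competition']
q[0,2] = 'ability'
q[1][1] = 'poem'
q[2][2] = 'employer'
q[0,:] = ['accident', 'context', 'ability', 'significance', 'marriage']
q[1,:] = ['theory', 'poem', 'army', 'delivery', 'week']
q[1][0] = 'theory'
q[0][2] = 'ability'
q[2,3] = 'marketing'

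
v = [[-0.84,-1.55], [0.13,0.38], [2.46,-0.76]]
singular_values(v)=[2.62, 1.75]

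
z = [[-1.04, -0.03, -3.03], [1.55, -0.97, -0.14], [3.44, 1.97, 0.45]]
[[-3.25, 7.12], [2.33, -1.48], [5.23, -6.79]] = z @ [[1.5, -1.44], [-0.09, -0.51], [0.56, -1.85]]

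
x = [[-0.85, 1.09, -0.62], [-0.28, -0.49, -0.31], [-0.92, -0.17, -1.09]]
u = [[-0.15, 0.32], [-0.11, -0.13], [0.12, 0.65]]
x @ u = [[-0.07, -0.82], [0.06, -0.23], [0.03, -0.98]]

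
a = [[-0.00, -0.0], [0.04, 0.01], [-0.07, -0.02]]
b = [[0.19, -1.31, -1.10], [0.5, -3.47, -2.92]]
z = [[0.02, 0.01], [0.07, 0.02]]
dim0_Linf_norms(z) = [0.07, 0.02]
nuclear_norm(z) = 0.08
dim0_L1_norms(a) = [0.11, 0.03]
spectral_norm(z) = 0.08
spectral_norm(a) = 0.08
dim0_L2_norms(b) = [0.53, 3.71, 3.12]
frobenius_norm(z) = 0.08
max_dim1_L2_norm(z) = 0.07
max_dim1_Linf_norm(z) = 0.07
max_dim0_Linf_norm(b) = 3.47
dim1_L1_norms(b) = [2.6, 6.89]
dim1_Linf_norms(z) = [0.02, 0.07]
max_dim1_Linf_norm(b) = 3.47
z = b @ a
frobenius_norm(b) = 4.88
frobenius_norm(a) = 0.08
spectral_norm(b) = 4.88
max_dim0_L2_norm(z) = 0.07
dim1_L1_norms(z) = [0.03, 0.09]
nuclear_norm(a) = 0.08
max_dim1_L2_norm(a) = 0.07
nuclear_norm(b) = 4.88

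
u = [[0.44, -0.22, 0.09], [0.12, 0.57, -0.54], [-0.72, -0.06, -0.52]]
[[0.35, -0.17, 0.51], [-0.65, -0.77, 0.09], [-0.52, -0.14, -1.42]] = u@ [[0.35, -0.67, 1.32], [-0.65, -0.07, 0.66], [0.6, 1.21, 0.82]]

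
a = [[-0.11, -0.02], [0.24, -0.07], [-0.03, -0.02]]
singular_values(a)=[0.27, 0.05]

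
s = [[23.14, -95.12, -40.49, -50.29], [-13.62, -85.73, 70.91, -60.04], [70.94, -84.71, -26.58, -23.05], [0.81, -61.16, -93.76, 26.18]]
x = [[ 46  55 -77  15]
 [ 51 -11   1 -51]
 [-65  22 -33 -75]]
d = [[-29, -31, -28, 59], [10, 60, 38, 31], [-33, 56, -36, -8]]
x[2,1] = 22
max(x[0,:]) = 55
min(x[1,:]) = -51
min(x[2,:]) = -75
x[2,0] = -65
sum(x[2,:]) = -151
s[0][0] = 23.14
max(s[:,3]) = 26.18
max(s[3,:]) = 26.18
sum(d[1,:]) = 139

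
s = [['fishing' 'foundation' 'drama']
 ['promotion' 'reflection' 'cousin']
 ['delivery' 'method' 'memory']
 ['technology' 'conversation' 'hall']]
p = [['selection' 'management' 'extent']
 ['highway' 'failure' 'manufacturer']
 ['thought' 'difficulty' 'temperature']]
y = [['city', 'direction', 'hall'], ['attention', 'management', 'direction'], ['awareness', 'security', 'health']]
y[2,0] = 'awareness'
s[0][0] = 'fishing'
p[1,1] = 'failure'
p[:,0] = ['selection', 'highway', 'thought']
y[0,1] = 'direction'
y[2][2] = 'health'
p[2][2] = 'temperature'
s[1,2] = 'cousin'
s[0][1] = 'foundation'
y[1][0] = 'attention'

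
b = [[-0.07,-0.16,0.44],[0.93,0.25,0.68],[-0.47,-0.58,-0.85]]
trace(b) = -0.67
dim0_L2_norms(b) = [1.04, 0.65, 1.17]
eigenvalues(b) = [(-0.07+0.71j), (-0.07-0.71j), (-0.54+0j)]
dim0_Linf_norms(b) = [0.93, 0.58, 0.85]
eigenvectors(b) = [[(0.09+0.46j), 0.09-0.46j, -0.65+0.00j], [0.74+0.00j, (0.74-0j), (0.13+0j)], [-0.47+0.15j, (-0.47-0.15j), 0.74+0.00j]]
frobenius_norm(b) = 1.70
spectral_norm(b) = 1.59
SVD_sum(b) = [[0.13,0.07,0.15], [0.7,0.40,0.81], [-0.67,-0.38,-0.77]] + [[-0.26, -0.01, 0.23], [0.19, 0.01, -0.17], [0.15, 0.0, -0.13]] + [[0.06, -0.23, 0.06],[0.04, -0.15, 0.04],[0.05, -0.2, 0.05]]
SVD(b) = [[0.13, -0.73, 0.67], [0.72, 0.54, 0.45], [-0.69, 0.42, 0.6]] @ diag([1.5931847939878603, 0.47249693749452976, 0.36360535785952103]) @ [[0.61,0.35,0.71], [0.75,0.02,-0.66], [0.24,-0.94,0.25]]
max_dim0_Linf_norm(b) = 0.93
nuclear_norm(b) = 2.43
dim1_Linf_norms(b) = [0.44, 0.93, 0.85]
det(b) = -0.27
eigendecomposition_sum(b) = [[(0.02+0.29j), -0.19+0.13j, (0.05+0.23j)], [0.45+0.06j, (0.15+0.34j), 0.37-0.01j], [(-0.3+0.06j), (-0.16-0.19j), (-0.23+0.08j)]] + [[0.02-0.29j,(-0.19-0.13j),0.05-0.23j],[0.45-0.06j,0.15-0.34j,(0.37+0.01j)],[-0.30-0.06j,(-0.16+0.19j),(-0.23-0.08j)]] + [[(-0.11-0j),  0.23+0.00j,  0.34-0.00j],[0.02+0.00j,  (-0.05-0j),  (-0.07+0j)],[0.13+0.00j,  -0.26-0.00j,  (-0.38+0j)]]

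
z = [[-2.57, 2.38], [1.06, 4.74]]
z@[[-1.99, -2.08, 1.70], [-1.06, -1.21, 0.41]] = [[2.59, 2.47, -3.39], [-7.13, -7.94, 3.75]]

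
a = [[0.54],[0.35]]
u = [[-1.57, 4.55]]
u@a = [[0.74]]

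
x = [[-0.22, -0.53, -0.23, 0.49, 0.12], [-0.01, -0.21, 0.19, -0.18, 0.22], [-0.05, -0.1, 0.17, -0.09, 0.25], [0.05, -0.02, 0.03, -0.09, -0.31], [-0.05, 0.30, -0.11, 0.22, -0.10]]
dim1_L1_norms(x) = [1.59, 0.81, 0.66, 0.5, 0.78]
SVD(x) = [[-0.98, -0.16, 0.12, -0.09, -0.01], [-0.07, 0.63, 0.03, -0.23, -0.74], [-0.07, 0.49, -0.32, -0.56, 0.59], [0.17, -0.15, 0.80, -0.55, 0.05], [0.09, -0.56, -0.49, -0.57, -0.33]] @ diag([0.8100255752269472, 0.6290686795515942, 0.3458513914134428, 0.09651406073321467, 0.0017363823422854759]) @ [[0.28, 0.69, 0.24, -0.56, -0.26], [0.04, -0.42, 0.47, -0.55, 0.55], [0.16, -0.58, 0.01, -0.29, -0.75], [0.53, -0.07, -0.75, -0.28, 0.27], [-0.79, 0.06, -0.39, -0.47, -0.03]]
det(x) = 0.00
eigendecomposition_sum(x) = [[-0.11+0.00j, 0.04-0.54j, (-0.15+0.21j), 0.30-0.26j, (0.26+0.28j)], [(0.01+0.03j), (-0.14+0.01j), (0.06+0.03j), (-0.08-0.07j), (0.06-0.08j)], [(-0.01+0.02j), -0.08-0.04j, (0.02+0.04j), -0.02-0.06j, 0.06-0.02j], [0.03-0.02j, 0.07+0.13j, -0.07j, (-0.03+0.11j), (-0.1-0.02j)], [-0.02-0.04j, (0.18-0.06j), -0.09-0.02j, (0.13+0.06j), -0.05+0.12j]] + [[-0.11-0.00j, 0.04+0.54j, -0.15-0.21j, (0.3+0.26j), 0.26-0.28j], [0.01-0.03j, -0.14-0.01j, (0.06-0.03j), -0.08+0.07j, 0.06+0.08j], [(-0.01-0.02j), (-0.08+0.04j), 0.02-0.04j, (-0.02+0.06j), 0.06+0.02j], [(0.03+0.02j), 0.07-0.13j, 0.07j, -0.03-0.11j, -0.10+0.02j], [(-0.02+0.04j), (0.18+0.06j), -0.09+0.02j, (0.13-0.06j), -0.05-0.12j]] + [[(0.05+0j),-0.16+0.00j,-0.16-0.00j,(0.05-0j),(-0.23+0j)], [(-0.02-0j),0.07-0.00j,0.07+0.00j,(-0.02+0j),(0.1-0j)], [(-0.03-0j),0.11-0.00j,0.10+0.00j,-0.03+0.00j,(0.15-0j)], [0.01+0.00j,-0.04+0.00j,(-0.04-0j),0.01-0.00j,(-0.05+0j)], [-0.01-0.00j,(0.03-0j),(0.02+0j),-0.01+0.00j,(0.04-0j)]] + [[(-0.04+0j), (-0.47+0j), 0.24-0.00j, (-0.15-0j), -0.19+0.00j], [(-0+0j), (-0+0j), -0j, (-0-0j), -0.00+0.00j], [-0.01+0.00j, -0.06+0.00j, (0.03-0j), -0.02-0.00j, -0.02+0.00j], [(-0.01+0j), -0.13+0.00j, (0.07-0j), -0.04-0.00j, (-0.05+0j)], [(-0.01+0j), (-0.08+0j), 0.04-0.00j, (-0.03-0j), (-0.03+0j)]] + [[0.00+0.00j, (0.02-0j), (-0.01+0j), -0.00+0.00j, (0.01-0j)],[(-0-0j), (-0+0j), -0j, -0j, -0.00+0.00j],[0.00+0.00j, 0.01-0.00j, (-0.01+0j), -0.00+0.00j, -0j],[0j, 0.01-0.00j, (-0.01+0j), (-0+0j), 0.00-0.00j],[0j, -0j, (-0+0j), -0.00+0.00j, -0j]]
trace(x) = -0.45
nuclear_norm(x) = 1.88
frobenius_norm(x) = 1.09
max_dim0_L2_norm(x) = 0.65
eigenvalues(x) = [(-0.31+0.28j), (-0.31-0.28j), (0.27+0j), (-0.09+0j), (-0.01+0j)]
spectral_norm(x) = 0.81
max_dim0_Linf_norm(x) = 0.53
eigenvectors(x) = [[(0.88+0j),(0.88-0j),-0.76+0.00j,0.94+0.00j,(0.81+0j)], [(-0.04-0.22j),-0.04+0.22j,0.34+0.00j,0.01+0.00j,-0.05+0.00j], [0.06-0.13j,(0.06+0.13j),0.51+0.00j,0.12+0.00j,(0.37+0j)], [-0.20+0.13j,(-0.2-0.13j),(-0.18+0j),(0.27+0j),(0.46+0j)], [(0.13+0.28j),0.13-0.28j,0.12+0.00j,(0.16+0j),(0.05+0j)]]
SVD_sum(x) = [[-0.22, -0.55, -0.19, 0.44, 0.21], [-0.02, -0.04, -0.01, 0.03, 0.02], [-0.02, -0.04, -0.01, 0.03, 0.02], [0.04, 0.1, 0.03, -0.08, -0.04], [0.02, 0.05, 0.02, -0.04, -0.02]] + [[-0.0, 0.04, -0.05, 0.06, -0.06], [0.02, -0.16, 0.19, -0.22, 0.22], [0.01, -0.13, 0.14, -0.17, 0.17], [-0.0, 0.04, -0.05, 0.05, -0.05], [-0.01, 0.15, -0.17, 0.20, -0.19]] + [[0.01,  -0.02,  0.0,  -0.01,  -0.03], [0.0,  -0.01,  0.0,  -0.0,  -0.01], [-0.02,  0.06,  -0.00,  0.03,  0.08], [0.04,  -0.16,  0.00,  -0.08,  -0.21], [-0.03,  0.10,  -0.00,  0.05,  0.13]] + [[-0.00, 0.00, 0.01, 0.0, -0.0], [-0.01, 0.00, 0.02, 0.01, -0.01], [-0.03, 0.0, 0.04, 0.02, -0.01], [-0.03, 0.0, 0.04, 0.01, -0.01], [-0.03, 0.0, 0.04, 0.02, -0.01]] + [[0.00, -0.00, 0.0, 0.00, 0.00], [0.00, -0.00, 0.00, 0.00, 0.00], [-0.00, 0.0, -0.00, -0.00, -0.00], [-0.00, 0.0, -0.00, -0.00, -0.0], [0.00, -0.00, 0.0, 0.0, 0.00]]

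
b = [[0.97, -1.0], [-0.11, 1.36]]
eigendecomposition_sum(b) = [[0.59, 1.01], [0.11, 0.19]] + [[0.38, -2.01], [-0.22, 1.17]]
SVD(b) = [[-0.72, 0.7], [0.7, 0.72]] @ diag([1.8353567747066408, 0.6588364816389859]) @ [[-0.42, 0.91],[0.91, 0.42]]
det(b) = 1.21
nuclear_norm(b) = 2.49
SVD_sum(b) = [[0.55, -1.19],  [-0.54, 1.16]] + [[0.42, 0.19], [0.43, 0.20]]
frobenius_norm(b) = 1.95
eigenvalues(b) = [0.78, 1.55]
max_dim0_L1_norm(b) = 2.36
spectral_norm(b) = 1.84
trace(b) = 2.33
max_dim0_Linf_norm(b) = 1.36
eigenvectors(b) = [[-0.98, 0.87], [-0.19, -0.50]]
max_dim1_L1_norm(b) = 1.97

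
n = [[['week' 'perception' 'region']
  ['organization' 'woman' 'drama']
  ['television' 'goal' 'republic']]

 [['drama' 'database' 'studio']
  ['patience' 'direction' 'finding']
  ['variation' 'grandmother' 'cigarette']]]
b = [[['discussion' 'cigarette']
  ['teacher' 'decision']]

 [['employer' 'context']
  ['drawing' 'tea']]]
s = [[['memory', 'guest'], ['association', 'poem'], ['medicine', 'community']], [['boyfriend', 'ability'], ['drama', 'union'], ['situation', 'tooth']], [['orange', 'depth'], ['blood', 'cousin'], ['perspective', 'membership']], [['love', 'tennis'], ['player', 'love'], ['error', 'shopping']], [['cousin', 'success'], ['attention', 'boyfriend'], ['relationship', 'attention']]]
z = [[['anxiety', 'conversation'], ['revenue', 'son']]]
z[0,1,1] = 'son'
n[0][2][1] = 'goal'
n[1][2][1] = 'grandmother'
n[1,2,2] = 'cigarette'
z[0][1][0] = 'revenue'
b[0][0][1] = 'cigarette'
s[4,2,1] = 'attention'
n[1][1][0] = 'patience'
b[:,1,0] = ['teacher', 'drawing']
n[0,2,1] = 'goal'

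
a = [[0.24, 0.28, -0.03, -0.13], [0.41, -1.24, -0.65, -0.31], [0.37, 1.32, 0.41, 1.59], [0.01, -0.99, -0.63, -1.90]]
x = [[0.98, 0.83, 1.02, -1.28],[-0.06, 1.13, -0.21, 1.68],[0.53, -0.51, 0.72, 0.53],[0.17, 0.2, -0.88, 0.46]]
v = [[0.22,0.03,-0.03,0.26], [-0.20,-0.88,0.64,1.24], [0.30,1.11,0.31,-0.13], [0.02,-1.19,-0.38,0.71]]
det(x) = 3.10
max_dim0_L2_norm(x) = 2.23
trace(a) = -2.49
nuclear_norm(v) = 3.81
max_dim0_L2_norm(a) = 2.5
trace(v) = 0.36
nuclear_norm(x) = 5.99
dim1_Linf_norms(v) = [0.26, 1.24, 1.11, 1.19]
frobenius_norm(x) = 3.30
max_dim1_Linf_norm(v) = 1.24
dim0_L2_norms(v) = [0.42, 1.85, 0.81, 1.46]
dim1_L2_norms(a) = [0.39, 1.49, 2.14, 2.23]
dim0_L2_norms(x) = [1.13, 1.51, 1.54, 2.23]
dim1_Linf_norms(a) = [0.28, 1.24, 1.59, 1.9]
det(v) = -0.03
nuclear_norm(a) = 4.89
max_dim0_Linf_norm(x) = 1.68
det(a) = -0.09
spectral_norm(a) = 3.25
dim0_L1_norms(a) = [1.03, 3.83, 1.72, 3.93]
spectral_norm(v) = 2.24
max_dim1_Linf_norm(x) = 1.68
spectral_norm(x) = 2.50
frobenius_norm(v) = 2.53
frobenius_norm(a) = 3.46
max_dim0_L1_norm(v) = 3.21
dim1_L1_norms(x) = [4.11, 3.08, 2.29, 1.71]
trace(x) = 3.29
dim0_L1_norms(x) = [1.74, 2.67, 2.83, 3.95]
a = v @ x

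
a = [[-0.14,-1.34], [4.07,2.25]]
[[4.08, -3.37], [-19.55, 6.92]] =a @ [[-3.31, 0.33], [-2.70, 2.48]]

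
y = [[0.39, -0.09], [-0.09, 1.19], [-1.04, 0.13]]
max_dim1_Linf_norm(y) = 1.19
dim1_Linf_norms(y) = [0.39, 1.19, 1.04]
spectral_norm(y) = 1.28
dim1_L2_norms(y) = [0.4, 1.19, 1.05]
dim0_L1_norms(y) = [1.52, 1.41]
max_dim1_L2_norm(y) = 1.19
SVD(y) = [[0.23,  0.26], [-0.8,  0.6], [-0.55,  -0.76]] @ diag([1.2791425377328474, 1.0230808219111387]) @ [[0.58,-0.82], [0.82,0.58]]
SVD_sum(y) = [[0.17, -0.24], [-0.59, 0.84], [-0.41, 0.58]] + [[0.22,  0.15], [0.50,  0.35], [-0.63,  -0.45]]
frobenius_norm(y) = 1.64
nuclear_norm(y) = 2.30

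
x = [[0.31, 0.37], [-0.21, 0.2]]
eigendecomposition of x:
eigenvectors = [[(0.8+0j), (0.8-0j)], [-0.12+0.59j, -0.12-0.59j]]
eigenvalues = [(0.26+0.27j), (0.26-0.27j)]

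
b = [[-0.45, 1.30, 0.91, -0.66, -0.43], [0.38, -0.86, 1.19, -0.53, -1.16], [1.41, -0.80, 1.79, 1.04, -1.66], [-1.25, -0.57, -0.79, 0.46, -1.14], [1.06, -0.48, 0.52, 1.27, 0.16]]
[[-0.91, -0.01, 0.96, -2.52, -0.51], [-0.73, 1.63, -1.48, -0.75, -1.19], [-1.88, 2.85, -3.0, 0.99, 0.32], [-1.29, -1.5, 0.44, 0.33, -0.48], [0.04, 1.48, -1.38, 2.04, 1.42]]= b@[[-0.03, 0.62, -1.21, 0.57, 0.09],[-0.52, -0.44, 0.46, -0.70, 0.25],[0.08, 1.03, 0.09, -0.58, 0.12],[-0.33, 0.04, -0.02, 1.07, 1.02],[1.24, 0.16, 0.64, 0.27, 0.53]]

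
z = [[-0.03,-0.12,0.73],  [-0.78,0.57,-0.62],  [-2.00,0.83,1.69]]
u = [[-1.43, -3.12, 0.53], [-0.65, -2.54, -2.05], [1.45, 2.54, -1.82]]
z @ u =[[1.18, 2.25, -1.1], [-0.15, -0.59, -0.45], [4.77, 8.42, -5.84]]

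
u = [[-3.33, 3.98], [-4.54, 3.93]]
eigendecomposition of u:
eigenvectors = [[(-0.58+0.36j), (-0.58-0.36j)], [-0.73+0.00j, (-0.73-0j)]]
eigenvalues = [(0.3+2.21j), (0.3-2.21j)]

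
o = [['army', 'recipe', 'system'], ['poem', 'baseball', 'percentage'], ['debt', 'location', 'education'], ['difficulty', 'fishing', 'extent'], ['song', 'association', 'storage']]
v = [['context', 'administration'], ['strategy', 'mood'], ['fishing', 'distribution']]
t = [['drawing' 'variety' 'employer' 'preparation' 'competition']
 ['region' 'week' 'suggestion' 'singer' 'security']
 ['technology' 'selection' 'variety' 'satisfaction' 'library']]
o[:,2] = ['system', 'percentage', 'education', 'extent', 'storage']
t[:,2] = ['employer', 'suggestion', 'variety']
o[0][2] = 'system'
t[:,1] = ['variety', 'week', 'selection']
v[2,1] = 'distribution'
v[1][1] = 'mood'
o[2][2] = 'education'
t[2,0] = 'technology'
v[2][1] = 'distribution'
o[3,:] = ['difficulty', 'fishing', 'extent']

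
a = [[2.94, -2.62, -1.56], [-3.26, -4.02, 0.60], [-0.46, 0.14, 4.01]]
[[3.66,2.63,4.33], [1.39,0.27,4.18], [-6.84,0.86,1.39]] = a@[[-0.11, 0.6, 0.49], [-0.51, -0.51, -1.37], [-1.7, 0.30, 0.45]]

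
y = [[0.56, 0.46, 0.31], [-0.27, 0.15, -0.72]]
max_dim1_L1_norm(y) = 1.33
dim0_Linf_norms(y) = [0.56, 0.46, 0.72]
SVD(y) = [[-0.71, 0.7], [0.70, 0.71]] @ diag([0.960714849586873, 0.5586832535375228]) @ [[-0.61, -0.23, -0.76], [0.36, 0.77, -0.53]]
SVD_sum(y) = [[0.42,0.16,0.52],[-0.41,-0.16,-0.51]] + [[0.14,0.3,-0.21],[0.14,0.31,-0.21]]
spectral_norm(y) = 0.96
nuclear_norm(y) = 1.52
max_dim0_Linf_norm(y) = 0.72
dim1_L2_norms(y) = [0.79, 0.78]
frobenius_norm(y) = 1.11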